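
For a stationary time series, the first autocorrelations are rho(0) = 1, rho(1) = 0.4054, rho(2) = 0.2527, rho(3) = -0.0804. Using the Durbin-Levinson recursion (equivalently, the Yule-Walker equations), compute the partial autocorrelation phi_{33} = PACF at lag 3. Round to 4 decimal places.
\phi_{33} = -0.2600

The PACF at lag k is phi_{kk}, the last component of the solution
to the Yule-Walker system G_k phi = r_k where
  (G_k)_{ij} = rho(|i - j|), (r_k)_i = rho(i), i,j = 1..k.
Equivalently, Durbin-Levinson gives phi_{kk} iteratively:
  phi_{11} = rho(1)
  phi_{kk} = [rho(k) - sum_{j=1..k-1} phi_{k-1,j} rho(k-j)]
            / [1 - sum_{j=1..k-1} phi_{k-1,j} rho(j)],
  phi_{k,j} = phi_{k-1,j} - phi_{kk} phi_{k-1,k-j},  j = 1..k-1.
Step k = 1:
  phi_11 = rho(1) = 0.4054.
Step k = 2:
  phi_22 = [rho(2) - phi_11 rho(1)] / [1 - phi_11 rho(1)] = [0.2527 - (0.4054)(0.4054)] / [1 - (0.4054)(0.4054)]
         = 0.08835084 / 0.83565084 = 0.105727.
  Update: phi_21 = phi_11 - phi_22 phi_11 = 0.4054 - (0.105727)(0.4054) = 0.362538.
Step k = 3:
  phi_33 = [rho(3) - phi_21 rho(2) - phi_22 rho(1)] / [1 - phi_21 rho(1) - phi_22 rho(2)]
    numerator   = -0.0804 - (0.362538)(0.2527) - (0.105727)(0.4054) = -0.21487514
    denominator = 1 - (0.362538)(0.4054) - (0.105727)(0.2527) = 0.82630977
  phi_33 = -0.21487514 / 0.82630977 = -0.26.
Therefore phi_{33} = -0.2600.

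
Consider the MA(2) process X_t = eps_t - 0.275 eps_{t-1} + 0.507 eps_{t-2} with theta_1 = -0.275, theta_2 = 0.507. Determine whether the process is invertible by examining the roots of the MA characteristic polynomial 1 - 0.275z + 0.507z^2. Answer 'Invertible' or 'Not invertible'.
\text{Invertible}

The MA(q) characteristic polynomial is P(z) = 1 - 0.275z + 0.507z^2.
Invertibility requires all roots to lie outside the unit circle, i.e. |z| > 1 for every root.
Set 1 + (-0.275) z + (0.507) z^2 = 0, i.e. a z^2 + b z + c = 0 with a = 0.507, b = -0.275, c = 1.
Discriminant D = b^2 - 4ac = (-0.275)^2 - 4*(0.507)*1 = 0.075625 - (2.028) = -1.952375.
D < 0, so the roots are the complex-conjugate pair z = (-b +/- i sqrt(-D)) / (2a) = 0.2712 +/- 1.378i.
For a conjugate pair |z|^2 = z * conj(z) = (product of roots) = c/a = 1/(0.507) = 1.972387, so |z| = sqrt(1.972387) = 1.4044 for both roots.
Moduli of all roots: 1.4044, 1.4044.
All moduli strictly greater than 1? Yes.
Verdict: Invertible.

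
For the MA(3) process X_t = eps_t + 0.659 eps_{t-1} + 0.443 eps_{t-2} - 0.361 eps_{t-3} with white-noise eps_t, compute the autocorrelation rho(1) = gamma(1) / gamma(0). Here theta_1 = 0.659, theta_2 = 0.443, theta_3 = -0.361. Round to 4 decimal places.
\rho(1) = 0.4492

For an MA(q) process with theta_0 = 1, the autocovariance is
  gamma(k) = sigma^2 * sum_{i=0..q-k} theta_i * theta_{i+k},
and rho(k) = gamma(k) / gamma(0). Sigma^2 cancels.
  numerator   = (1)*(0.659) + (0.659)*(0.443) + (0.443)*(-0.361) = 0.791014.
  denominator = (1)^2 + (0.659)^2 + (0.443)^2 + (-0.361)^2 = 1.760851.
  rho(1) = 0.791014 / 1.760851 = 0.4492.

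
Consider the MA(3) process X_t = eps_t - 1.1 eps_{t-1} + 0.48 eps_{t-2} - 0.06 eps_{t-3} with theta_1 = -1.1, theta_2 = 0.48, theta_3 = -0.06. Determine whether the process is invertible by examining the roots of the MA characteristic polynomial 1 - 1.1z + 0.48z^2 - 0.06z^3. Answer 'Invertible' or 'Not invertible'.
\text{Invertible}

The MA(q) characteristic polynomial is P(z) = 1 - 1.1z + 0.48z^2 - 0.06z^3.
Invertibility requires all roots to lie outside the unit circle, i.e. |z| > 1 for every root.
Degree 3: look for a simple real root z0 first, then factor out (1 - z/z0) and solve the remaining quadratic.
Testing z0 = 5: P(5) = 1 + (-1.1)(5) + (0.48)(5)^2 + (-0.06)(5)^3
  = 1 + (-5.5) + (12) + (-7.5) = 0.  So z_0 = 5 is a root, |z_0| = 5.
Divide out the factor (1 - 0.2 z) = (1 - z/z0) (since 1/z0 = 0.2):
  P(z) = (1 - 0.2 z)(1 + (-0.9) z + (0.3) z^2)
  [check: z-coef -0.9 - (0.2) = -1.1; z^2-coef 0.3 - (0.2)(-0.9) = 0.48; z^3-coef -(0.2)(0.3) = -0.06.]
Remaining roots from the quadratic factor 1 + (-0.9) z + (0.3) z^2:
  Set 1 + (-0.9) z + (0.3) z^2 = 0, i.e. a z^2 + b z + c = 0 with a = 0.3, b = -0.9, c = 1.
  Discriminant D = b^2 - 4ac = (-0.9)^2 - 4*(0.3)*1 = 0.81 - (1.2) = -0.39.
  D < 0, so the roots are the complex-conjugate pair z = (-b +/- i sqrt(-D)) / (2a) = 1.5 +/- 1.0408i.
  For a conjugate pair |z|^2 = z * conj(z) = (product of roots) = c/a = 1/(0.3) = 3.333333, so |z| = sqrt(3.333333) = 1.8257 for both roots.
Moduli of all roots: 5.0000, 1.8257, 1.8257.
All moduli strictly greater than 1? Yes.
Verdict: Invertible.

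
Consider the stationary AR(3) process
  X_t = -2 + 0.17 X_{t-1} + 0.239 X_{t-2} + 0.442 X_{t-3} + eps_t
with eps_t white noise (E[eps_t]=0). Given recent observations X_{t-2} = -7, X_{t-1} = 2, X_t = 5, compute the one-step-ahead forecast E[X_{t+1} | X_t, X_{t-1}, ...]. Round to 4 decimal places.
E[X_{t+1} \mid \mathcal F_t] = -3.7660

For an AR(p) model X_t = c + sum_i phi_i X_{t-i} + eps_t, the
one-step-ahead conditional mean is
  E[X_{t+1} | X_t, ...] = c + sum_i phi_i X_{t+1-i}.
Substitute known values:
  E[X_{t+1} | ...] = -2 + (0.17) * (5) + (0.239) * (2) + (0.442) * (-7)
                   = -3.7660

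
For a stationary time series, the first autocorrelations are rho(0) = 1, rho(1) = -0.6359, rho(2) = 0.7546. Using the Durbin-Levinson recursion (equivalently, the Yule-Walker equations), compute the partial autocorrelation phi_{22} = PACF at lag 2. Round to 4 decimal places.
\phi_{22} = 0.5880

The PACF at lag k is phi_{kk}, the last component of the solution
to the Yule-Walker system G_k phi = r_k where
  (G_k)_{ij} = rho(|i - j|), (r_k)_i = rho(i), i,j = 1..k.
Equivalently, Durbin-Levinson gives phi_{kk} iteratively:
  phi_{11} = rho(1)
  phi_{kk} = [rho(k) - sum_{j=1..k-1} phi_{k-1,j} rho(k-j)]
            / [1 - sum_{j=1..k-1} phi_{k-1,j} rho(j)],
  phi_{k,j} = phi_{k-1,j} - phi_{kk} phi_{k-1,k-j},  j = 1..k-1.
Step k = 1:
  phi_11 = rho(1) = -0.6359.
Step k = 2:
  phi_22 = [rho(2) - phi_11 rho(1)] / [1 - phi_11 rho(1)] = [0.7546 - (-0.6359)(-0.6359)] / [1 - (-0.6359)(-0.6359)]
         = 0.35023119 / 0.59563119 = 0.588.
Therefore phi_{22} = 0.5880.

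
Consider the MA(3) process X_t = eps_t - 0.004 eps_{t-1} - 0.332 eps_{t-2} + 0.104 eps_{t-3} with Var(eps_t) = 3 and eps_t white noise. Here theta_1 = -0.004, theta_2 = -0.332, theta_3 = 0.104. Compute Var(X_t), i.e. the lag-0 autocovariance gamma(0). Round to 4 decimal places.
\gamma(0) = 3.3632

For an MA(q) process X_t = eps_t + sum_i theta_i eps_{t-i} with
Var(eps_t) = sigma^2, the variance is
  gamma(0) = sigma^2 * (1 + sum_i theta_i^2).
  sum_i theta_i^2 = (-0.004)^2 + (-0.332)^2 + (0.104)^2 = 0.000016 + 0.110224 + 0.010816 = 0.121056.
  gamma(0) = 3 * (1 + 0.121056) = 3 * 1.121056 = 3.363168, which rounds to 3.3632.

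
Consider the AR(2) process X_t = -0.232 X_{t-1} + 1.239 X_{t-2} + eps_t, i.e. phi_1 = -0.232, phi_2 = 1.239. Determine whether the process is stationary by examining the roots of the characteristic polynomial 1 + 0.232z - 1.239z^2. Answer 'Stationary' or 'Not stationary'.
\text{Not stationary}

The AR(p) characteristic polynomial is P(z) = 1 + 0.232z - 1.239z^2.
Stationarity requires all roots to lie outside the unit circle, i.e. |z| > 1 for every root.
Set 1 + (0.232) z + (-1.239) z^2 = 0, i.e. a z^2 + b z + c = 0 with a = -1.239, b = 0.232, c = 1.
Discriminant D = b^2 - 4ac = (0.232)^2 - 4*(-1.239)*1 = 0.053824 - (-4.956) = 5.009824.
D >= 0, so the roots are real: z = (-b +/- sqrt(D)) / (2a) = (-0.232 +/- 2.238264) / (-2.478).
  z_1 = (-0.232 + 2.238264) / (-2.478) = -0.8096,   |z_1| = 0.8096.
  z_2 = (-0.232 - 2.238264) / (-2.478) = 0.9969,   |z_2| = 0.9969.
Moduli of all roots: 0.8096, 0.9969.
All moduli strictly greater than 1? No.
Verdict: Not stationary.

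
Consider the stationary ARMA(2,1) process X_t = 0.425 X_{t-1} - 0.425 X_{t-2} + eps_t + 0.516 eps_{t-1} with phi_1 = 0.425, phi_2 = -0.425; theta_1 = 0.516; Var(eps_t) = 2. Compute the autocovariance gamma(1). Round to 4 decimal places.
\gamma(1) = 1.9820

Multiply the model equation by X_{t-k} and take expectations. With theta_0 = psi_0 = 1 and psi_j the MA(infinity) weights, this gives
  gamma(k) - sum_i phi_i gamma(k-i) = c_k,
  c_k = sigma^2 * sum_{j=k..q} theta_j psi_{j-k}   (c_k = 0 for k > q),
using gamma(-m) = gamma(m).
psi-weights needed (psi_j = theta_j + sum_i phi_i psi_{j-i}):
  psi_1 = theta_1 + phi_1 = 0.516 + (0.425) = 0.941
Right-hand sides:
  c_0 = sigma^2 (1 + theta_1 psi_1) = 2 * (1 + (0.516)(0.941)) = 2 * 1.485556 = 2.971112
  c_1 = sigma^2 theta_1 = 2 * (0.516) = 1.032
  c_2 = 0
Equations for k = 0, 1, 2 (AR order 2, c_2 = 0):
  (E0) gamma(0) = phi_1 gamma(1) + phi_2 gamma(2) + c_0
  (E1) gamma(1) = phi_1 gamma(0) + phi_2 gamma(1) + c_1
  (E2) gamma(2) = phi_1 gamma(1) + phi_2 gamma(0)
From (E1): gamma(1) = A gamma(0) + B with
  A = phi_1 / (1 - phi_2) = 0.425 / 1.425 = 0.298246,   B = c_1 / (1 - phi_2) = 1.032 / 1.425 = 0.724211.
Insert (E2) into (E0): gamma(0) (1 - phi_2^2) = phi_1 (1 + phi_2) gamma(1) + c_0.
  phi_1 (1 + phi_2) = (0.425)(0.575) = 0.244375,   1 - phi_2^2 = 0.819375.
Replace gamma(1) by A gamma(0) + B and collect gamma(0):
  gamma(0) [0.819375 - (0.244375)(0.298246)] = (0.244375)(0.724211) + 2.971112
  gamma(0) * 0.746491 = 3.148091
  gamma(0) = 3.148091 / 0.746491 = 4.217184.
  gamma(1) = A gamma(0) + B = (0.298246)(4.217184) + (0.724211) = 1.981967.
Therefore gamma(1) = 1.9820 (to 4 decimal places).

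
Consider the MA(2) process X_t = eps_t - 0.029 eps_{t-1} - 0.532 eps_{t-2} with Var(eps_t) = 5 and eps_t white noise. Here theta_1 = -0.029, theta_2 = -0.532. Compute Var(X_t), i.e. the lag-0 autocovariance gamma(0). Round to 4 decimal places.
\gamma(0) = 6.4193

For an MA(q) process X_t = eps_t + sum_i theta_i eps_{t-i} with
Var(eps_t) = sigma^2, the variance is
  gamma(0) = sigma^2 * (1 + sum_i theta_i^2).
  sum_i theta_i^2 = (-0.029)^2 + (-0.532)^2 = 0.000841 + 0.283024 = 0.283865.
  gamma(0) = 5 * (1 + 0.283865) = 5 * 1.283865 = 6.419325, which rounds to 6.4193.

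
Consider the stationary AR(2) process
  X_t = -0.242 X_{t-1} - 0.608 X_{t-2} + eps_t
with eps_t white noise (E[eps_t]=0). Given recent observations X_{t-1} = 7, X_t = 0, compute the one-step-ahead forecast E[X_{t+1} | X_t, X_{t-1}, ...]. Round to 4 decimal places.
E[X_{t+1} \mid \mathcal F_t] = -4.2560

For an AR(p) model X_t = c + sum_i phi_i X_{t-i} + eps_t, the
one-step-ahead conditional mean is
  E[X_{t+1} | X_t, ...] = c + sum_i phi_i X_{t+1-i}.
Substitute known values:
  E[X_{t+1} | ...] = (-0.242) * (0) + (-0.608) * (7)
                   = -4.2560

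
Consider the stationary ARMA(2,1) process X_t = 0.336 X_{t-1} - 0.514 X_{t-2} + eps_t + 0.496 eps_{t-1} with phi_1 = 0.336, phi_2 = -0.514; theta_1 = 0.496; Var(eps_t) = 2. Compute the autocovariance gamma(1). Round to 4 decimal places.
\gamma(1) = 1.5855

Multiply the model equation by X_{t-k} and take expectations. With theta_0 = psi_0 = 1 and psi_j the MA(infinity) weights, this gives
  gamma(k) - sum_i phi_i gamma(k-i) = c_k,
  c_k = sigma^2 * sum_{j=k..q} theta_j psi_{j-k}   (c_k = 0 for k > q),
using gamma(-m) = gamma(m).
psi-weights needed (psi_j = theta_j + sum_i phi_i psi_{j-i}):
  psi_1 = theta_1 + phi_1 = 0.496 + (0.336) = 0.832
Right-hand sides:
  c_0 = sigma^2 (1 + theta_1 psi_1) = 2 * (1 + (0.496)(0.832)) = 2 * 1.412672 = 2.825344
  c_1 = sigma^2 theta_1 = 2 * (0.496) = 0.992
  c_2 = 0
Equations for k = 0, 1, 2 (AR order 2, c_2 = 0):
  (E0) gamma(0) = phi_1 gamma(1) + phi_2 gamma(2) + c_0
  (E1) gamma(1) = phi_1 gamma(0) + phi_2 gamma(1) + c_1
  (E2) gamma(2) = phi_1 gamma(1) + phi_2 gamma(0)
From (E1): gamma(1) = A gamma(0) + B with
  A = phi_1 / (1 - phi_2) = 0.336 / 1.514 = 0.221929,   B = c_1 / (1 - phi_2) = 0.992 / 1.514 = 0.655218.
Insert (E2) into (E0): gamma(0) (1 - phi_2^2) = phi_1 (1 + phi_2) gamma(1) + c_0.
  phi_1 (1 + phi_2) = (0.336)(0.486) = 0.163296,   1 - phi_2^2 = 0.735804.
Replace gamma(1) by A gamma(0) + B and collect gamma(0):
  gamma(0) [0.735804 - (0.163296)(0.221929)] = (0.163296)(0.655218) + 2.825344
  gamma(0) * 0.699564 = 2.932338
  gamma(0) = 2.932338 / 0.699564 = 4.191666.
  gamma(1) = A gamma(0) + B = (0.221929)(4.191666) + (0.655218) = 1.585469.
Therefore gamma(1) = 1.5855 (to 4 decimal places).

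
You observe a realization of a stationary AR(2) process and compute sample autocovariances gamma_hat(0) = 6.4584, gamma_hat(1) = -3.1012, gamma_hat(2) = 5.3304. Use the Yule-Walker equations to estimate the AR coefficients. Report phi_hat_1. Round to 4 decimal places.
\hat\phi_{1} = -0.1090

The Yule-Walker equations for an AR(p) process read, in matrix form,
  Gamma_p phi = r_p,   with   (Gamma_p)_{ij} = gamma(|i - j|),
                       (r_p)_i = gamma(i),   i,j = 1..p.
Substitute the sample gammas (Toeplitz matrix and right-hand side of size 2):
  Gamma_p = [[6.4584, -3.1012], [-3.1012, 6.4584]]
  r_p     = [-3.1012, 5.3304]
Written out:
  6.4584 phi_1 - 3.1012 phi_2 = -3.1012
  -3.1012 phi_1 + 6.4584 phi_2 = 5.3304
Solve by Cramer's rule:
  det = gamma(0)^2 - gamma(1)^2 = (6.4584)^2 - (-3.1012)^2 = 41.71093056 - 9.61744144 = 32.09348912
  phi_hat_1 = [gamma(1) gamma(0) - gamma(1) gamma(2)] / det = [(-3.1012)(6.4584) - (-3.1012)(5.3304)] / 32.09348912 = -3.4981536 / 32.09348912 = -0.109
  phi_hat_2 = [gamma(0) gamma(2) - gamma(1)^2] / det = [(6.4584)(5.3304) - (-3.1012)^2] / 32.09348912 = 24.80841392 / 32.09348912 = 0.773
So phi_hat = [-0.1090, 0.7730].
Therefore phi_hat_1 = -0.1090.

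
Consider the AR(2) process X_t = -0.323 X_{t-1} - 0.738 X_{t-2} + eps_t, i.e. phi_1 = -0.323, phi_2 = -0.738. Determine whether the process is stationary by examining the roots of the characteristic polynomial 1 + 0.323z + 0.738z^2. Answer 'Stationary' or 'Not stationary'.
\text{Stationary}

The AR(p) characteristic polynomial is P(z) = 1 + 0.323z + 0.738z^2.
Stationarity requires all roots to lie outside the unit circle, i.e. |z| > 1 for every root.
Set 1 + (0.323) z + (0.738) z^2 = 0, i.e. a z^2 + b z + c = 0 with a = 0.738, b = 0.323, c = 1.
Discriminant D = b^2 - 4ac = (0.323)^2 - 4*(0.738)*1 = 0.104329 - (2.952) = -2.847671.
D < 0, so the roots are the complex-conjugate pair z = (-b +/- i sqrt(-D)) / (2a) = -0.2188 +/- 1.1433i.
For a conjugate pair |z|^2 = z * conj(z) = (product of roots) = c/a = 1/(0.738) = 1.355014, so |z| = sqrt(1.355014) = 1.1641 for both roots.
Moduli of all roots: 1.1641, 1.1641.
All moduli strictly greater than 1? Yes.
Verdict: Stationary.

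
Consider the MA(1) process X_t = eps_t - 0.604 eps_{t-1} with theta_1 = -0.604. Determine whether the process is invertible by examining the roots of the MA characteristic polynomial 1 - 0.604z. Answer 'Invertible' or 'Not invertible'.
\text{Invertible}

The MA(q) characteristic polynomial is P(z) = 1 - 0.604z.
Invertibility requires all roots to lie outside the unit circle, i.e. |z| > 1 for every root.
This is linear in z: 1 + (-0.604) z = 0  =>  z = -1/(-0.604) = 1.655629,  |z| = 1.655629.
Moduli of all roots: 1.6556.
All moduli strictly greater than 1? Yes.
Verdict: Invertible.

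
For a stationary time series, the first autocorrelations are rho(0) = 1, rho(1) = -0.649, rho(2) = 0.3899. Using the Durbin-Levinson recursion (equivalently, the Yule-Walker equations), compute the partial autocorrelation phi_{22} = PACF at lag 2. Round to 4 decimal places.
\phi_{22} = -0.0541

The PACF at lag k is phi_{kk}, the last component of the solution
to the Yule-Walker system G_k phi = r_k where
  (G_k)_{ij} = rho(|i - j|), (r_k)_i = rho(i), i,j = 1..k.
Equivalently, Durbin-Levinson gives phi_{kk} iteratively:
  phi_{11} = rho(1)
  phi_{kk} = [rho(k) - sum_{j=1..k-1} phi_{k-1,j} rho(k-j)]
            / [1 - sum_{j=1..k-1} phi_{k-1,j} rho(j)],
  phi_{k,j} = phi_{k-1,j} - phi_{kk} phi_{k-1,k-j},  j = 1..k-1.
Step k = 1:
  phi_11 = rho(1) = -0.649.
Step k = 2:
  phi_22 = [rho(2) - phi_11 rho(1)] / [1 - phi_11 rho(1)] = [0.3899 - (-0.649)(-0.649)] / [1 - (-0.649)(-0.649)]
         = -0.031301 / 0.578799 = -0.0541.
Therefore phi_{22} = -0.0541.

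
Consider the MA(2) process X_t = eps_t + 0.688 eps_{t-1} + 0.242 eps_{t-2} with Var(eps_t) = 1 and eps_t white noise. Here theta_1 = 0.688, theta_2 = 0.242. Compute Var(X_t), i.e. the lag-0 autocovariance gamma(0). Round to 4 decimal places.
\gamma(0) = 1.5319

For an MA(q) process X_t = eps_t + sum_i theta_i eps_{t-i} with
Var(eps_t) = sigma^2, the variance is
  gamma(0) = sigma^2 * (1 + sum_i theta_i^2).
  sum_i theta_i^2 = (0.688)^2 + (0.242)^2 = 0.473344 + 0.058564 = 0.531908.
  gamma(0) = 1 * (1 + 0.531908) = 1 * 1.531908 = 1.531908, which rounds to 1.5319.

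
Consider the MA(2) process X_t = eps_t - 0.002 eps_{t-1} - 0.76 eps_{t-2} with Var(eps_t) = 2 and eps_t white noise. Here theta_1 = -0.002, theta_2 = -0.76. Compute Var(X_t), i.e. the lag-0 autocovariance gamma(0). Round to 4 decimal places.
\gamma(0) = 3.1552

For an MA(q) process X_t = eps_t + sum_i theta_i eps_{t-i} with
Var(eps_t) = sigma^2, the variance is
  gamma(0) = sigma^2 * (1 + sum_i theta_i^2).
  sum_i theta_i^2 = (-0.002)^2 + (-0.76)^2 = 0.000004 + 0.5776 = 0.577604.
  gamma(0) = 2 * (1 + 0.577604) = 2 * 1.577604 = 3.155208, which rounds to 3.1552.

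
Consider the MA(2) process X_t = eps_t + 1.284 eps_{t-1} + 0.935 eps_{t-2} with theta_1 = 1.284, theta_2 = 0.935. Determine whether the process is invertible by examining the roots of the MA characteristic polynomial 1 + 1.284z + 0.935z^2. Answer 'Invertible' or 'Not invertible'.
\text{Invertible}

The MA(q) characteristic polynomial is P(z) = 1 + 1.284z + 0.935z^2.
Invertibility requires all roots to lie outside the unit circle, i.e. |z| > 1 for every root.
Set 1 + (1.284) z + (0.935) z^2 = 0, i.e. a z^2 + b z + c = 0 with a = 0.935, b = 1.284, c = 1.
Discriminant D = b^2 - 4ac = (1.284)^2 - 4*(0.935)*1 = 1.648656 - (3.74) = -2.091344.
D < 0, so the roots are the complex-conjugate pair z = (-b +/- i sqrt(-D)) / (2a) = -0.6866 +/- 0.7733i.
For a conjugate pair |z|^2 = z * conj(z) = (product of roots) = c/a = 1/(0.935) = 1.069519, so |z| = sqrt(1.069519) = 1.0342 for both roots.
Moduli of all roots: 1.0342, 1.0342.
All moduli strictly greater than 1? Yes.
Verdict: Invertible.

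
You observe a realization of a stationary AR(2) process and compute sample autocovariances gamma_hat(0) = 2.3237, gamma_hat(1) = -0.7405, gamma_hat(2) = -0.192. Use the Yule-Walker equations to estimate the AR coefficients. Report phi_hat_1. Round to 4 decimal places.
\hat\phi_{1} = -0.3840

The Yule-Walker equations for an AR(p) process read, in matrix form,
  Gamma_p phi = r_p,   with   (Gamma_p)_{ij} = gamma(|i - j|),
                       (r_p)_i = gamma(i),   i,j = 1..p.
Substitute the sample gammas (Toeplitz matrix and right-hand side of size 2):
  Gamma_p = [[2.3237, -0.7405], [-0.7405, 2.3237]]
  r_p     = [-0.7405, -0.192]
Written out:
  2.3237 phi_1 - 0.7405 phi_2 = -0.7405
  -0.7405 phi_1 + 2.3237 phi_2 = -0.192
Solve by Cramer's rule:
  det = gamma(0)^2 - gamma(1)^2 = (2.3237)^2 - (-0.7405)^2 = 5.39958169 - 0.54834025 = 4.85124144
  phi_hat_1 = [gamma(1) gamma(0) - gamma(1) gamma(2)] / det = [(-0.7405)(2.3237) - (-0.7405)(-0.192)] / 4.85124144 = -1.86287585 / 4.85124144 = -0.384
  phi_hat_2 = [gamma(0) gamma(2) - gamma(1)^2] / det = [(2.3237)(-0.192) - (-0.7405)^2] / 4.85124144 = -0.99449065 / 4.85124144 = -0.205
So phi_hat = [-0.3840, -0.2050].
Therefore phi_hat_1 = -0.3840.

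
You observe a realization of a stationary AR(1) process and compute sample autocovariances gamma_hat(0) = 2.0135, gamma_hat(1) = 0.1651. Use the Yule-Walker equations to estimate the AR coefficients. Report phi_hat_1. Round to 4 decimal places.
\hat\phi_{1} = 0.0820

The Yule-Walker equations for an AR(p) process read, in matrix form,
  Gamma_p phi = r_p,   with   (Gamma_p)_{ij} = gamma(|i - j|),
                       (r_p)_i = gamma(i),   i,j = 1..p.
Substitute the sample gammas (Toeplitz matrix and right-hand side of size 1):
  Gamma_p = [[2.0135]]
  r_p     = [0.1651]
With p = 1 this is the single equation gamma(0) phi_1 = gamma(1):
  phi_hat_1 = gamma(1) / gamma(0) = 0.1651 / 2.0135 = 0.0820.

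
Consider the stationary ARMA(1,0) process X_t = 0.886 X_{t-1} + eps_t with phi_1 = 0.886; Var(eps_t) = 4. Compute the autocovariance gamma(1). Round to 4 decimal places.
\gamma(1) = 16.4834

Multiply the model equation by X_{t-k} and take expectations. With theta_0 = psi_0 = 1 and psi_j the MA(infinity) weights, this gives
  gamma(k) - sum_i phi_i gamma(k-i) = c_k,
  c_k = sigma^2 * sum_{j=k..q} theta_j psi_{j-k}   (c_k = 0 for k > q),
using gamma(-m) = gamma(m).
Pure AR (q = 0): c_0 = sigma^2 = 4, c_k = 0 for k >= 1.
Equations for k = 0 and k = 1 (AR order 1):
  gamma(0) = phi_1 gamma(1) + c_0
  gamma(1) = phi_1 gamma(0) + c_1
Substituting the second into the first: gamma(0) (1 - phi_1^2) = c_0 + phi_1 c_1, so
  gamma(0) = c_0 / (1 - phi_1^2) = 4 / (1 - (0.886)^2) = 4 / 0.215004 = 18.604305.
  gamma(1) = phi_1 gamma(0) = (0.886)(18.604305) = 16.483414.
Therefore gamma(1) = 16.4834 (to 4 decimal places).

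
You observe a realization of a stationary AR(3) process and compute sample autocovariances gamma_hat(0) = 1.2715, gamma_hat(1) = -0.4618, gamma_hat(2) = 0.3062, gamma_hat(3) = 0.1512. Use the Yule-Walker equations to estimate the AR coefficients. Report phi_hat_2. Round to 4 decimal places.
\hat\phi_{2} = 0.2150

The Yule-Walker equations for an AR(p) process read, in matrix form,
  Gamma_p phi = r_p,   with   (Gamma_p)_{ij} = gamma(|i - j|),
                       (r_p)_i = gamma(i),   i,j = 1..p.
Substitute the sample gammas (Toeplitz matrix and right-hand side of size 3):
  Gamma_p = [[1.2715, -0.4618, 0.3062], [-0.4618, 1.2715, -0.4618], [0.3062, -0.4618, 1.2715]]
  r_p     = [-0.4618, 0.3062, 0.1512]
Written out (R1..R3):
  (R1) 1.2715 phi_1 - 0.4618 phi_2 + 0.3062 phi_3 = -0.4618
  (R2) -0.4618 phi_1 + 1.2715 phi_2 - 0.4618 phi_3 = 0.3062
  (R3) 0.3062 phi_1 - 0.4618 phi_2 + 1.2715 phi_3 = 0.1512
Gaussian elimination:
  R2 <- R2 - (-0.4618/1.2715) R1 = R2 - (-0.363193) R1:  1.103777 phi_2 - 0.35059 phi_3 = 0.138477
  R3 <- R3 - (0.3062/1.2715) R1 = R3 - (0.240818) R1:  -0.35059 phi_2 + 1.197762 phi_3 = 0.26241
  R3 <- R3 - (-0.35059/1.103777) R2 = R3 - (-0.317628) R2:  1.086404 phi_3 = 0.306394
Back-substitution:
  phi_hat_3 = 0.306394 / 1.086404 = 0.282026
  phi_hat_2 = (0.138477 - (-0.35059)(0.282026)) / 1.103777 = 0.215037
  phi_hat_1 = (-0.4618 - (-0.4618)(0.215037) - (0.3062)(0.282026)) / 1.2715 = -0.35301
So phi_hat = [-0.3530, 0.2150, 0.2820].
Therefore phi_hat_2 = 0.2150.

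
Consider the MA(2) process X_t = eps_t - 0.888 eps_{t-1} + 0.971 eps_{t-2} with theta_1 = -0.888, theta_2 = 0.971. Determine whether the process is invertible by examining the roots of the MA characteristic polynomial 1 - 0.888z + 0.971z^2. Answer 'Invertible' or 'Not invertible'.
\text{Invertible}

The MA(q) characteristic polynomial is P(z) = 1 - 0.888z + 0.971z^2.
Invertibility requires all roots to lie outside the unit circle, i.e. |z| > 1 for every root.
Set 1 + (-0.888) z + (0.971) z^2 = 0, i.e. a z^2 + b z + c = 0 with a = 0.971, b = -0.888, c = 1.
Discriminant D = b^2 - 4ac = (-0.888)^2 - 4*(0.971)*1 = 0.788544 - (3.884) = -3.095456.
D < 0, so the roots are the complex-conjugate pair z = (-b +/- i sqrt(-D)) / (2a) = 0.4573 +/- 0.906i.
For a conjugate pair |z|^2 = z * conj(z) = (product of roots) = c/a = 1/(0.971) = 1.029866, so |z| = sqrt(1.029866) = 1.0148 for both roots.
Moduli of all roots: 1.0148, 1.0148.
All moduli strictly greater than 1? Yes.
Verdict: Invertible.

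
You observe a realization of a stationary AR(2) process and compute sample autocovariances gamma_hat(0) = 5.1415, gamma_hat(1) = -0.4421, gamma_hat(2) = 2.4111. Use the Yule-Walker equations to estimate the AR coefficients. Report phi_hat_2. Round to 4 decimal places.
\hat\phi_{2} = 0.4650

The Yule-Walker equations for an AR(p) process read, in matrix form,
  Gamma_p phi = r_p,   with   (Gamma_p)_{ij} = gamma(|i - j|),
                       (r_p)_i = gamma(i),   i,j = 1..p.
Substitute the sample gammas (Toeplitz matrix and right-hand side of size 2):
  Gamma_p = [[5.1415, -0.4421], [-0.4421, 5.1415]]
  r_p     = [-0.4421, 2.4111]
Written out:
  5.1415 phi_1 - 0.4421 phi_2 = -0.4421
  -0.4421 phi_1 + 5.1415 phi_2 = 2.4111
Solve by Cramer's rule:
  det = gamma(0)^2 - gamma(1)^2 = (5.1415)^2 - (-0.4421)^2 = 26.43502225 - 0.19545241 = 26.23956984
  phi_hat_1 = [gamma(1) gamma(0) - gamma(1) gamma(2)] / det = [(-0.4421)(5.1415) - (-0.4421)(2.4111)] / 26.23956984 = -1.20710984 / 26.23956984 = -0.046
  phi_hat_2 = [gamma(0) gamma(2) - gamma(1)^2] / det = [(5.1415)(2.4111) - (-0.4421)^2] / 26.23956984 = 12.20121824 / 26.23956984 = 0.465
So phi_hat = [-0.0460, 0.4650].
Therefore phi_hat_2 = 0.4650.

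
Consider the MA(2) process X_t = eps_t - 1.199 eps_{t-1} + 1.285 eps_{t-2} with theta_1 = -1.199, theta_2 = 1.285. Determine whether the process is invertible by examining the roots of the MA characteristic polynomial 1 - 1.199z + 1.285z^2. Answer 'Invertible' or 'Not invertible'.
\text{Not invertible}

The MA(q) characteristic polynomial is P(z) = 1 - 1.199z + 1.285z^2.
Invertibility requires all roots to lie outside the unit circle, i.e. |z| > 1 for every root.
Set 1 + (-1.199) z + (1.285) z^2 = 0, i.e. a z^2 + b z + c = 0 with a = 1.285, b = -1.199, c = 1.
Discriminant D = b^2 - 4ac = (-1.199)^2 - 4*(1.285)*1 = 1.437601 - (5.14) = -3.702399.
D < 0, so the roots are the complex-conjugate pair z = (-b +/- i sqrt(-D)) / (2a) = 0.4665 +/- 0.7487i.
For a conjugate pair |z|^2 = z * conj(z) = (product of roots) = c/a = 1/(1.285) = 0.77821, so |z| = sqrt(0.77821) = 0.8822 for both roots.
Moduli of all roots: 0.8822, 0.8822.
All moduli strictly greater than 1? No.
Verdict: Not invertible.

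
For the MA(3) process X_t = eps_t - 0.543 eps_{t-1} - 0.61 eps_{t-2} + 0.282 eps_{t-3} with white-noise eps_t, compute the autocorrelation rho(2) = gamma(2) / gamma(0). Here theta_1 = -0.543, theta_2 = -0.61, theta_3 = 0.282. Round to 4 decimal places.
\rho(2) = -0.4370

For an MA(q) process with theta_0 = 1, the autocovariance is
  gamma(k) = sigma^2 * sum_{i=0..q-k} theta_i * theta_{i+k},
and rho(k) = gamma(k) / gamma(0). Sigma^2 cancels.
  numerator   = (1)*(-0.61) + (-0.543)*(0.282) = -0.763126.
  denominator = (1)^2 + (-0.543)^2 + (-0.61)^2 + (0.282)^2 = 1.746473.
  rho(2) = -0.763126 / 1.746473 = -0.4370.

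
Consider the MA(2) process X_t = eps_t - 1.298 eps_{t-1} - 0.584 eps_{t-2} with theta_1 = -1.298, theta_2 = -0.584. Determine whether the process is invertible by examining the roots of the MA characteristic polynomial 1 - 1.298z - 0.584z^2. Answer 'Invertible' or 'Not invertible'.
\text{Not invertible}

The MA(q) characteristic polynomial is P(z) = 1 - 1.298z - 0.584z^2.
Invertibility requires all roots to lie outside the unit circle, i.e. |z| > 1 for every root.
Set 1 + (-1.298) z + (-0.584) z^2 = 0, i.e. a z^2 + b z + c = 0 with a = -0.584, b = -1.298, c = 1.
Discriminant D = b^2 - 4ac = (-1.298)^2 - 4*(-0.584)*1 = 1.684804 - (-2.336) = 4.020804.
D >= 0, so the roots are real: z = (-b +/- sqrt(D)) / (2a) = (1.298 +/- 2.005194) / (-1.168).
  z_1 = (1.298 + 2.005194) / (-1.168) = -2.8281,   |z_1| = 2.8281.
  z_2 = (1.298 - 2.005194) / (-1.168) = 0.6055,   |z_2| = 0.6055.
Moduli of all roots: 2.8281, 0.6055.
All moduli strictly greater than 1? No.
Verdict: Not invertible.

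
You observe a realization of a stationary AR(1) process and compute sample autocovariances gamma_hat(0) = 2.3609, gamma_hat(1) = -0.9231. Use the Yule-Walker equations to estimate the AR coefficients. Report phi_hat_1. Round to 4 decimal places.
\hat\phi_{1} = -0.3910

The Yule-Walker equations for an AR(p) process read, in matrix form,
  Gamma_p phi = r_p,   with   (Gamma_p)_{ij} = gamma(|i - j|),
                       (r_p)_i = gamma(i),   i,j = 1..p.
Substitute the sample gammas (Toeplitz matrix and right-hand side of size 1):
  Gamma_p = [[2.3609]]
  r_p     = [-0.9231]
With p = 1 this is the single equation gamma(0) phi_1 = gamma(1):
  phi_hat_1 = gamma(1) / gamma(0) = -0.9231 / 2.3609 = -0.3910.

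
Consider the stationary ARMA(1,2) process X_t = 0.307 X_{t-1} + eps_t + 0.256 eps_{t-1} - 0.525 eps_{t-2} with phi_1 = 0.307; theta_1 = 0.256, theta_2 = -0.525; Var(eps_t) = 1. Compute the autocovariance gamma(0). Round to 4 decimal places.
\gamma(0) = 1.4539

Multiply the model equation by X_{t-k} and take expectations. With theta_0 = psi_0 = 1 and psi_j the MA(infinity) weights, this gives
  gamma(k) - sum_i phi_i gamma(k-i) = c_k,
  c_k = sigma^2 * sum_{j=k..q} theta_j psi_{j-k}   (c_k = 0 for k > q),
using gamma(-m) = gamma(m).
psi-weights needed (psi_j = theta_j + sum_i phi_i psi_{j-i}):
  psi_1 = theta_1 + phi_1 = 0.256 + (0.307) = 0.563
  psi_2 = theta_2 + phi_1 psi_1 = -0.525 + (0.307)(0.563) = -0.352159
Right-hand sides:
  c_0 = sigma^2 (1 + theta_1 psi_1 + theta_2 psi_2) = 1 * (1 + (0.256)(0.563) + (-0.525)(-0.352159)) = 1 * 1.329011 = 1.329011
  c_1 = sigma^2 (theta_1 + theta_2 psi_1) = 1 * (0.256 + (-0.525)(0.563)) = -0.039575
  c_2 = sigma^2 theta_2 = 1 * (-0.525) = -0.525
Equations for k = 0 and k = 1 (AR order 1):
  gamma(0) = phi_1 gamma(1) + c_0
  gamma(1) = phi_1 gamma(0) + c_1
Substituting the second into the first: gamma(0) (1 - phi_1^2) = c_0 + phi_1 c_1, so
  gamma(0) = (c_0 + phi_1 c_1) / (1 - phi_1^2) = (1.329011 + (0.307)(-0.039575)) / (1 - (0.307)^2) = 1.316862 / 0.905751 = 1.45389.
Therefore gamma(0) = 1.4539 (to 4 decimal places).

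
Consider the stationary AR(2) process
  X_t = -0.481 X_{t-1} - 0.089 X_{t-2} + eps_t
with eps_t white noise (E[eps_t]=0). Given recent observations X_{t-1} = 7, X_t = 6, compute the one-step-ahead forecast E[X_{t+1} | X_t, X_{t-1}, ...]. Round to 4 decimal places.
E[X_{t+1} \mid \mathcal F_t] = -3.5090

For an AR(p) model X_t = c + sum_i phi_i X_{t-i} + eps_t, the
one-step-ahead conditional mean is
  E[X_{t+1} | X_t, ...] = c + sum_i phi_i X_{t+1-i}.
Substitute known values:
  E[X_{t+1} | ...] = (-0.481) * (6) + (-0.089) * (7)
                   = -3.5090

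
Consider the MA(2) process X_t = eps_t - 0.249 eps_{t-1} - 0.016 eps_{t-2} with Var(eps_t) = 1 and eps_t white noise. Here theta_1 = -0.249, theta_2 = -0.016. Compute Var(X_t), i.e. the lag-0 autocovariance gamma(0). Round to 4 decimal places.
\gamma(0) = 1.0623

For an MA(q) process X_t = eps_t + sum_i theta_i eps_{t-i} with
Var(eps_t) = sigma^2, the variance is
  gamma(0) = sigma^2 * (1 + sum_i theta_i^2).
  sum_i theta_i^2 = (-0.249)^2 + (-0.016)^2 = 0.062001 + 0.000256 = 0.062257.
  gamma(0) = 1 * (1 + 0.062257) = 1 * 1.062257 = 1.062257, which rounds to 1.0623.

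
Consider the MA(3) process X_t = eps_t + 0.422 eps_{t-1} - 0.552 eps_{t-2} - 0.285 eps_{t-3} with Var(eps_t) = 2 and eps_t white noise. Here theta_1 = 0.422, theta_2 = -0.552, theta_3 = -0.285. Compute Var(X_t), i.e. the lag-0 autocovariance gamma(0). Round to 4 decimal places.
\gamma(0) = 3.1280

For an MA(q) process X_t = eps_t + sum_i theta_i eps_{t-i} with
Var(eps_t) = sigma^2, the variance is
  gamma(0) = sigma^2 * (1 + sum_i theta_i^2).
  sum_i theta_i^2 = (0.422)^2 + (-0.552)^2 + (-0.285)^2 = 0.178084 + 0.304704 + 0.081225 = 0.564013.
  gamma(0) = 2 * (1 + 0.564013) = 2 * 1.564013 = 3.128026, which rounds to 3.1280.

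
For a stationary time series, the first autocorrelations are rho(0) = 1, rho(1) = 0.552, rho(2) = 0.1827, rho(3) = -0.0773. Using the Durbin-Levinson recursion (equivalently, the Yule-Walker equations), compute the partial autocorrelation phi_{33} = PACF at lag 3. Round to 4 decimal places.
\phi_{33} = -0.1469

The PACF at lag k is phi_{kk}, the last component of the solution
to the Yule-Walker system G_k phi = r_k where
  (G_k)_{ij} = rho(|i - j|), (r_k)_i = rho(i), i,j = 1..k.
Equivalently, Durbin-Levinson gives phi_{kk} iteratively:
  phi_{11} = rho(1)
  phi_{kk} = [rho(k) - sum_{j=1..k-1} phi_{k-1,j} rho(k-j)]
            / [1 - sum_{j=1..k-1} phi_{k-1,j} rho(j)],
  phi_{k,j} = phi_{k-1,j} - phi_{kk} phi_{k-1,k-j},  j = 1..k-1.
Step k = 1:
  phi_11 = rho(1) = 0.552.
Step k = 2:
  phi_22 = [rho(2) - phi_11 rho(1)] / [1 - phi_11 rho(1)] = [0.1827 - (0.552)(0.552)] / [1 - (0.552)(0.552)]
         = -0.122004 / 0.695296 = -0.175471.
  Update: phi_21 = phi_11 - phi_22 phi_11 = 0.552 - (-0.175471)(0.552) = 0.64886.
Step k = 3:
  phi_33 = [rho(3) - phi_21 rho(2) - phi_22 rho(1)] / [1 - phi_21 rho(1) - phi_22 rho(2)]
    numerator   = -0.0773 - (0.64886)(0.1827) - (-0.175471)(0.552) = -0.09898691
    denominator = 1 - (0.64886)(0.552) - (-0.175471)(0.1827) = 0.67388789
  phi_33 = -0.09898691 / 0.67388789 = -0.1469.
Therefore phi_{33} = -0.1469.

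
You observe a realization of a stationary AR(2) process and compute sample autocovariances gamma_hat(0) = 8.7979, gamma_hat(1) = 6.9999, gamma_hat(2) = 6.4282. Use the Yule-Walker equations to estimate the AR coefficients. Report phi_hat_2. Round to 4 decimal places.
\hat\phi_{2} = 0.2660

The Yule-Walker equations for an AR(p) process read, in matrix form,
  Gamma_p phi = r_p,   with   (Gamma_p)_{ij} = gamma(|i - j|),
                       (r_p)_i = gamma(i),   i,j = 1..p.
Substitute the sample gammas (Toeplitz matrix and right-hand side of size 2):
  Gamma_p = [[8.7979, 6.9999], [6.9999, 8.7979]]
  r_p     = [6.9999, 6.4282]
Written out:
  8.7979 phi_1 + 6.9999 phi_2 = 6.9999
  6.9999 phi_1 + 8.7979 phi_2 = 6.4282
Solve by Cramer's rule:
  det = gamma(0)^2 - gamma(1)^2 = (8.7979)^2 - (6.9999)^2 = 77.40304441 - 48.99860001 = 28.4044444
  phi_hat_1 = [gamma(1) gamma(0) - gamma(1) gamma(2)] / det = [(6.9999)(8.7979) - (6.9999)(6.4282)] / 28.4044444 = 16.58766303 / 28.4044444 = 0.584
  phi_hat_2 = [gamma(0) gamma(2) - gamma(1)^2] / det = [(8.7979)(6.4282) - (6.9999)^2] / 28.4044444 = 7.55606077 / 28.4044444 = 0.266
So phi_hat = [0.5840, 0.2660].
Therefore phi_hat_2 = 0.2660.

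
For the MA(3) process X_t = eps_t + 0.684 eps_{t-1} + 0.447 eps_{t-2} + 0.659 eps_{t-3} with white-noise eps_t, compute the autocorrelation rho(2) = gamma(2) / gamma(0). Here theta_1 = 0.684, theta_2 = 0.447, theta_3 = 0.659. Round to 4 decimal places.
\rho(2) = 0.4271

For an MA(q) process with theta_0 = 1, the autocovariance is
  gamma(k) = sigma^2 * sum_{i=0..q-k} theta_i * theta_{i+k},
and rho(k) = gamma(k) / gamma(0). Sigma^2 cancels.
  numerator   = (1)*(0.447) + (0.684)*(0.659) = 0.897756.
  denominator = (1)^2 + (0.684)^2 + (0.447)^2 + (0.659)^2 = 2.101946.
  rho(2) = 0.897756 / 2.101946 = 0.4271.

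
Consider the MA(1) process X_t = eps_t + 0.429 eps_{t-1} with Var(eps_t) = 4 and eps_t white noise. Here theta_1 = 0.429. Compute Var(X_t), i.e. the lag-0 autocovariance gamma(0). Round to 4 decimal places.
\gamma(0) = 4.7362

For an MA(q) process X_t = eps_t + sum_i theta_i eps_{t-i} with
Var(eps_t) = sigma^2, the variance is
  gamma(0) = sigma^2 * (1 + sum_i theta_i^2).
  sum_i theta_i^2 = (0.429)^2 = 0.184041.
  gamma(0) = 4 * (1 + 0.184041) = 4 * 1.184041 = 4.736164, which rounds to 4.7362.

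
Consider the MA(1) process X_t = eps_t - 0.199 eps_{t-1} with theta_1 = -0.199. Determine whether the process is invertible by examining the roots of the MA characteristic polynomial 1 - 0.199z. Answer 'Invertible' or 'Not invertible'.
\text{Invertible}

The MA(q) characteristic polynomial is P(z) = 1 - 0.199z.
Invertibility requires all roots to lie outside the unit circle, i.e. |z| > 1 for every root.
This is linear in z: 1 + (-0.199) z = 0  =>  z = -1/(-0.199) = 5.025126,  |z| = 5.025126.
Moduli of all roots: 5.0251.
All moduli strictly greater than 1? Yes.
Verdict: Invertible.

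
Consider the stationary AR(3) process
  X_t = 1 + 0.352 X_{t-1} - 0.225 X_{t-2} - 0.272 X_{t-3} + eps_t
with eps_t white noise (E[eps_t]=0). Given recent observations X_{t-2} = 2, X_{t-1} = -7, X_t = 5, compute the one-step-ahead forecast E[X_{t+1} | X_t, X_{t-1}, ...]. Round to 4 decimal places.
E[X_{t+1} \mid \mathcal F_t] = 3.7910

For an AR(p) model X_t = c + sum_i phi_i X_{t-i} + eps_t, the
one-step-ahead conditional mean is
  E[X_{t+1} | X_t, ...] = c + sum_i phi_i X_{t+1-i}.
Substitute known values:
  E[X_{t+1} | ...] = 1 + (0.352) * (5) + (-0.225) * (-7) + (-0.272) * (2)
                   = 3.7910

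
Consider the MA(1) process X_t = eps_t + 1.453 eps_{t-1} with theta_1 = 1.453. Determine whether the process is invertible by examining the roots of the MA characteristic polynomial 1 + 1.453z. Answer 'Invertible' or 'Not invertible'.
\text{Not invertible}

The MA(q) characteristic polynomial is P(z) = 1 + 1.453z.
Invertibility requires all roots to lie outside the unit circle, i.e. |z| > 1 for every root.
This is linear in z: 1 + (1.453) z = 0  =>  z = -1/(1.453) = -0.688231,  |z| = 0.688231.
Moduli of all roots: 0.6882.
All moduli strictly greater than 1? No.
Verdict: Not invertible.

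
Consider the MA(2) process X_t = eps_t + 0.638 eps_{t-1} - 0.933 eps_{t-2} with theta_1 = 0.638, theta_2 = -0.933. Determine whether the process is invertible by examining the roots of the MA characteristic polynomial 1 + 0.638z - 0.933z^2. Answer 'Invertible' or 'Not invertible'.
\text{Not invertible}

The MA(q) characteristic polynomial is P(z) = 1 + 0.638z - 0.933z^2.
Invertibility requires all roots to lie outside the unit circle, i.e. |z| > 1 for every root.
Set 1 + (0.638) z + (-0.933) z^2 = 0, i.e. a z^2 + b z + c = 0 with a = -0.933, b = 0.638, c = 1.
Discriminant D = b^2 - 4ac = (0.638)^2 - 4*(-0.933)*1 = 0.407044 - (-3.732) = 4.139044.
D >= 0, so the roots are real: z = (-b +/- sqrt(D)) / (2a) = (-0.638 +/- 2.034464) / (-1.866).
  z_1 = (-0.638 + 2.034464) / (-1.866) = -0.7484,   |z_1| = 0.7484.
  z_2 = (-0.638 - 2.034464) / (-1.866) = 1.4322,   |z_2| = 1.4322.
Moduli of all roots: 0.7484, 1.4322.
All moduli strictly greater than 1? No.
Verdict: Not invertible.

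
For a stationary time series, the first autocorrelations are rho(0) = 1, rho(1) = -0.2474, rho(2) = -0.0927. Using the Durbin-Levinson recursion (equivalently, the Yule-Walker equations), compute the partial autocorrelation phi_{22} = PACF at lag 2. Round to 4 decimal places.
\phi_{22} = -0.1639

The PACF at lag k is phi_{kk}, the last component of the solution
to the Yule-Walker system G_k phi = r_k where
  (G_k)_{ij} = rho(|i - j|), (r_k)_i = rho(i), i,j = 1..k.
Equivalently, Durbin-Levinson gives phi_{kk} iteratively:
  phi_{11} = rho(1)
  phi_{kk} = [rho(k) - sum_{j=1..k-1} phi_{k-1,j} rho(k-j)]
            / [1 - sum_{j=1..k-1} phi_{k-1,j} rho(j)],
  phi_{k,j} = phi_{k-1,j} - phi_{kk} phi_{k-1,k-j},  j = 1..k-1.
Step k = 1:
  phi_11 = rho(1) = -0.2474.
Step k = 2:
  phi_22 = [rho(2) - phi_11 rho(1)] / [1 - phi_11 rho(1)] = [-0.0927 - (-0.2474)(-0.2474)] / [1 - (-0.2474)(-0.2474)]
         = -0.15390676 / 0.93879324 = -0.1639.
Therefore phi_{22} = -0.1639.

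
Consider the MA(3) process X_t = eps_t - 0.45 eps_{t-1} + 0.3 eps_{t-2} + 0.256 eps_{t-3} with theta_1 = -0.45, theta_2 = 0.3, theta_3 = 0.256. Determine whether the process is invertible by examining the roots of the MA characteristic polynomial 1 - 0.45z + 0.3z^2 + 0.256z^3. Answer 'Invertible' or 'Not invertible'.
\text{Invertible}

The MA(q) characteristic polynomial is P(z) = 1 - 0.45z + 0.3z^2 + 0.256z^3.
Invertibility requires all roots to lie outside the unit circle, i.e. |z| > 1 for every root.
Degree 3: look for a simple real root z0 first, then factor out (1 - z/z0) and solve the remaining quadratic.
Testing z0 = -2.5: P(-2.5) = 1 + (-0.45)(-2.5) + (0.3)(-2.5)^2 + (0.256)(-2.5)^3
  = 1 + (1.125) + (1.875) + (-4) = 0.  So z_0 = -2.5 is a root, |z_0| = 2.5.
Divide out the factor (1 + 0.4 z) = (1 - z/z0) (since 1/z0 = -0.4):
  P(z) = (1 + 0.4 z)(1 + (-0.85) z + (0.64) z^2)
  [check: z-coef -0.85 - (-0.4) = -0.45; z^2-coef 0.64 - (-0.4)(-0.85) = 0.3; z^3-coef -(-0.4)(0.64) = 0.256.]
Remaining roots from the quadratic factor 1 + (-0.85) z + (0.64) z^2:
  Set 1 + (-0.85) z + (0.64) z^2 = 0, i.e. a z^2 + b z + c = 0 with a = 0.64, b = -0.85, c = 1.
  Discriminant D = b^2 - 4ac = (-0.85)^2 - 4*(0.64)*1 = 0.7225 - (2.56) = -1.8375.
  D < 0, so the roots are the complex-conjugate pair z = (-b +/- i sqrt(-D)) / (2a) = 0.6641 +/- 1.059i.
  For a conjugate pair |z|^2 = z * conj(z) = (product of roots) = c/a = 1/(0.64) = 1.5625, so |z| = sqrt(1.5625) = 1.25 for both roots.
Moduli of all roots: 2.5000, 1.2500, 1.2500.
All moduli strictly greater than 1? Yes.
Verdict: Invertible.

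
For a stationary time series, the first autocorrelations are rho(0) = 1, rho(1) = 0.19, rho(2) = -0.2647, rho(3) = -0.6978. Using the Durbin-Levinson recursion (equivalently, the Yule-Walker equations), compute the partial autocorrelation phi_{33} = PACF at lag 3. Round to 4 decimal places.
\phi_{33} = -0.6580

The PACF at lag k is phi_{kk}, the last component of the solution
to the Yule-Walker system G_k phi = r_k where
  (G_k)_{ij} = rho(|i - j|), (r_k)_i = rho(i), i,j = 1..k.
Equivalently, Durbin-Levinson gives phi_{kk} iteratively:
  phi_{11} = rho(1)
  phi_{kk} = [rho(k) - sum_{j=1..k-1} phi_{k-1,j} rho(k-j)]
            / [1 - sum_{j=1..k-1} phi_{k-1,j} rho(j)],
  phi_{k,j} = phi_{k-1,j} - phi_{kk} phi_{k-1,k-j},  j = 1..k-1.
Step k = 1:
  phi_11 = rho(1) = 0.19.
Step k = 2:
  phi_22 = [rho(2) - phi_11 rho(1)] / [1 - phi_11 rho(1)] = [-0.2647 - (0.19)(0.19)] / [1 - (0.19)(0.19)]
         = -0.3008 / 0.9639 = -0.312066.
  Update: phi_21 = phi_11 - phi_22 phi_11 = 0.19 - (-0.312066)(0.19) = 0.249292.
Step k = 3:
  phi_33 = [rho(3) - phi_21 rho(2) - phi_22 rho(1)] / [1 - phi_21 rho(1) - phi_22 rho(2)]
    numerator   = -0.6978 - (0.249292)(-0.2647) - (-0.312066)(0.19) = -0.57251983
    denominator = 1 - (0.249292)(0.19) - (-0.312066)(-0.2647) = 0.87003068
  phi_33 = -0.57251983 / 0.87003068 = -0.658.
Therefore phi_{33} = -0.6580.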